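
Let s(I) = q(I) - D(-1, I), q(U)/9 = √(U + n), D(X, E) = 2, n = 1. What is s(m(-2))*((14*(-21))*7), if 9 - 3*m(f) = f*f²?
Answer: 4116 - 12348*√15 ≈ -43708.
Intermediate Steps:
m(f) = 3 - f³/3 (m(f) = 3 - f*f²/3 = 3 - f³/3)
q(U) = 9*√(1 + U) (q(U) = 9*√(U + 1) = 9*√(1 + U))
s(I) = -2 + 9*√(1 + I) (s(I) = 9*√(1 + I) - 1*2 = 9*√(1 + I) - 2 = -2 + 9*√(1 + I))
s(m(-2))*((14*(-21))*7) = (-2 + 9*√(1 + (3 - ⅓*(-2)³)))*((14*(-21))*7) = (-2 + 9*√(1 + (3 - ⅓*(-8))))*(-294*7) = (-2 + 9*√(1 + (3 + 8/3)))*(-2058) = (-2 + 9*√(1 + 17/3))*(-2058) = (-2 + 9*√(20/3))*(-2058) = (-2 + 9*(2*√15/3))*(-2058) = (-2 + 6*√15)*(-2058) = 4116 - 12348*√15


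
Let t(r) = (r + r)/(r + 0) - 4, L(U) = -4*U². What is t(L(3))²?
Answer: 4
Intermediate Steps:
t(r) = -2 (t(r) = (2*r)/r - 4 = 2 - 4 = -2)
t(L(3))² = (-2)² = 4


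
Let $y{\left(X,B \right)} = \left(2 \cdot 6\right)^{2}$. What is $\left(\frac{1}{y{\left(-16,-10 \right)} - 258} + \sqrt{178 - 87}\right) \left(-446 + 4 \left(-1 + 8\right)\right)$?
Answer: $\frac{11}{3} - 418 \sqrt{91} \approx -3983.8$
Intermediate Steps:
$y{\left(X,B \right)} = 144$ ($y{\left(X,B \right)} = 12^{2} = 144$)
$\left(\frac{1}{y{\left(-16,-10 \right)} - 258} + \sqrt{178 - 87}\right) \left(-446 + 4 \left(-1 + 8\right)\right) = \left(\frac{1}{144 - 258} + \sqrt{178 - 87}\right) \left(-446 + 4 \left(-1 + 8\right)\right) = \left(\frac{1}{-114} + \sqrt{91}\right) \left(-446 + 4 \cdot 7\right) = \left(- \frac{1}{114} + \sqrt{91}\right) \left(-446 + 28\right) = \left(- \frac{1}{114} + \sqrt{91}\right) \left(-418\right) = \frac{11}{3} - 418 \sqrt{91}$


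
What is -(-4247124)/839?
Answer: 4247124/839 ≈ 5062.1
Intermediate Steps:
-(-4247124)/839 = -1631*(-2604/839) = 4247124/839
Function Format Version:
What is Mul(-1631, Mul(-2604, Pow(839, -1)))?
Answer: Rational(4247124, 839) ≈ 5062.1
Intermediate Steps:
Mul(-1631, Mul(-2604, Pow(839, -1))) = Mul(-1631, Mul(-2604, Rational(1, 839))) = Mul(-1631, Rational(-2604, 839)) = Rational(4247124, 839)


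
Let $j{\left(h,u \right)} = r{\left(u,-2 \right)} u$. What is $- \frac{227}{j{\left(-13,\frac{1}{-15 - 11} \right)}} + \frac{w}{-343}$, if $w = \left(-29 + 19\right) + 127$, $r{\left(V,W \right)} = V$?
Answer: $- \frac{52634153}{343} \approx -1.5345 \cdot 10^{5}$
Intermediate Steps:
$w = 117$ ($w = -10 + 127 = 117$)
$j{\left(h,u \right)} = u^{2}$ ($j{\left(h,u \right)} = u u = u^{2}$)
$- \frac{227}{j{\left(-13,\frac{1}{-15 - 11} \right)}} + \frac{w}{-343} = - \frac{227}{\left(\frac{1}{-15 - 11}\right)^{2}} + \frac{117}{-343} = - \frac{227}{\left(\frac{1}{-26}\right)^{2}} + 117 \left(- \frac{1}{343}\right) = - \frac{227}{\left(- \frac{1}{26}\right)^{2}} - \frac{117}{343} = - 227 \frac{1}{\frac{1}{676}} - \frac{117}{343} = \left(-227\right) 676 - \frac{117}{343} = -153452 - \frac{117}{343} = - \frac{52634153}{343}$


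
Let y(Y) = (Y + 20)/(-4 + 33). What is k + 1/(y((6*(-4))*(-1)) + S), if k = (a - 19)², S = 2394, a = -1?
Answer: 27788029/69470 ≈ 400.00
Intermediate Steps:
y(Y) = 20/29 + Y/29 (y(Y) = (20 + Y)/29 = (20 + Y)*(1/29) = 20/29 + Y/29)
k = 400 (k = (-1 - 19)² = (-20)² = 400)
k + 1/(y((6*(-4))*(-1)) + S) = 400 + 1/((20/29 + ((6*(-4))*(-1))/29) + 2394) = 400 + 1/((20/29 + (-24*(-1))/29) + 2394) = 400 + 1/((20/29 + (1/29)*24) + 2394) = 400 + 1/((20/29 + 24/29) + 2394) = 400 + 1/(44/29 + 2394) = 400 + 1/(69470/29) = 400 + 29/69470 = 27788029/69470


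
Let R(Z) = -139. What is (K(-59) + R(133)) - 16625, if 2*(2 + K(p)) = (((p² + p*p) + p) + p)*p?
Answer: -218664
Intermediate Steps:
K(p) = -2 + p*(2*p + 2*p²)/2 (K(p) = -2 + ((((p² + p*p) + p) + p)*p)/2 = -2 + ((((p² + p²) + p) + p)*p)/2 = -2 + (((2*p² + p) + p)*p)/2 = -2 + (((p + 2*p²) + p)*p)/2 = -2 + ((2*p + 2*p²)*p)/2 = -2 + (p*(2*p + 2*p²))/2 = -2 + p*(2*p + 2*p²)/2)
(K(-59) + R(133)) - 16625 = ((-2 + (-59)² + (-59)³) - 139) - 16625 = ((-2 + 3481 - 205379) - 139) - 16625 = (-201900 - 139) - 16625 = -202039 - 16625 = -218664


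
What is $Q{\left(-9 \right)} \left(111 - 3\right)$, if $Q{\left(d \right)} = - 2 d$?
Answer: $1944$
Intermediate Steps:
$Q{\left(-9 \right)} \left(111 - 3\right) = \left(-2\right) \left(-9\right) \left(111 - 3\right) = 18 \cdot 108 = 1944$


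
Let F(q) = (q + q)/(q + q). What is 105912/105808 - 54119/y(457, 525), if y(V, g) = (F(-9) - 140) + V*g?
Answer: 614687240/792852409 ≈ 0.77529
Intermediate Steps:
F(q) = 1 (F(q) = (2*q)/((2*q)) = (2*q)*(1/(2*q)) = 1)
y(V, g) = -139 + V*g (y(V, g) = (1 - 140) + V*g = -139 + V*g)
105912/105808 - 54119/y(457, 525) = 105912/105808 - 54119/(-139 + 457*525) = 105912*(1/105808) - 54119/(-139 + 239925) = 13239/13226 - 54119/239786 = 614687240/792852409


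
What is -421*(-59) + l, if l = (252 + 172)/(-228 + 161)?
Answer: 1663789/67 ≈ 24833.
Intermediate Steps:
l = -424/67 (l = 424/(-67) = 424*(-1/67) = -424/67 ≈ -6.3284)
-421*(-59) + l = -421*(-59) - 424/67 = 24839 - 424/67 = 1663789/67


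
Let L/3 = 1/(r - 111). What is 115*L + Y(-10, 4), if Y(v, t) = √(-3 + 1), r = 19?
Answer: -15/4 + I*√2 ≈ -3.75 + 1.4142*I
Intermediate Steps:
L = -3/92 (L = 3/(19 - 111) = 3/(-92) = 3*(-1/92) = -3/92 ≈ -0.032609)
Y(v, t) = I*√2 (Y(v, t) = √(-2) = I*√2)
115*L + Y(-10, 4) = 115*(-3/92) + I*√2 = -15/4 + I*√2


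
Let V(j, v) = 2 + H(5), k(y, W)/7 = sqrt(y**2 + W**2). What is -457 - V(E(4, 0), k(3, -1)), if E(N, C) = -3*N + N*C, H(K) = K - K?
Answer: -459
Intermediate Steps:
H(K) = 0
E(N, C) = -3*N + C*N
k(y, W) = 7*sqrt(W**2 + y**2) (k(y, W) = 7*sqrt(y**2 + W**2) = 7*sqrt(W**2 + y**2))
V(j, v) = 2 (V(j, v) = 2 + 0 = 2)
-457 - V(E(4, 0), k(3, -1)) = -457 - 1*2 = -457 - 2 = -459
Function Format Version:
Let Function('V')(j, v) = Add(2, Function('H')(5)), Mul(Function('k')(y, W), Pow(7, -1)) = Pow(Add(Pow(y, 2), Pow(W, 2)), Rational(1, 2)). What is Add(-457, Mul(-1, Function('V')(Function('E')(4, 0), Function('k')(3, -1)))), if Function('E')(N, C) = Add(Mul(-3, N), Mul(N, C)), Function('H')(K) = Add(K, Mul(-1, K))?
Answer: -459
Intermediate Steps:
Function('H')(K) = 0
Function('E')(N, C) = Add(Mul(-3, N), Mul(C, N))
Function('k')(y, W) = Mul(7, Pow(Add(Pow(W, 2), Pow(y, 2)), Rational(1, 2))) (Function('k')(y, W) = Mul(7, Pow(Add(Pow(y, 2), Pow(W, 2)), Rational(1, 2))) = Mul(7, Pow(Add(Pow(W, 2), Pow(y, 2)), Rational(1, 2))))
Function('V')(j, v) = 2 (Function('V')(j, v) = Add(2, 0) = 2)
Add(-457, Mul(-1, Function('V')(Function('E')(4, 0), Function('k')(3, -1)))) = Add(-457, Mul(-1, 2)) = Add(-457, -2) = -459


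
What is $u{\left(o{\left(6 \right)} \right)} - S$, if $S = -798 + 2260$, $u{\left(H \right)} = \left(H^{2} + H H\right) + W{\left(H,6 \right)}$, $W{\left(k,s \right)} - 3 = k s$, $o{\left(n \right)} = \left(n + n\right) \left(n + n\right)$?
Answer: $40877$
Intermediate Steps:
$o{\left(n \right)} = 4 n^{2}$ ($o{\left(n \right)} = 2 n 2 n = 4 n^{2}$)
$W{\left(k,s \right)} = 3 + k s$
$u{\left(H \right)} = 3 + 2 H^{2} + 6 H$ ($u{\left(H \right)} = \left(H^{2} + H H\right) + \left(3 + H 6\right) = \left(H^{2} + H^{2}\right) + \left(3 + 6 H\right) = 2 H^{2} + \left(3 + 6 H\right) = 3 + 2 H^{2} + 6 H$)
$S = 1462$
$u{\left(o{\left(6 \right)} \right)} - S = \left(3 + 2 \left(4 \cdot 6^{2}\right)^{2} + 6 \cdot 4 \cdot 6^{2}\right) - 1462 = \left(3 + 2 \left(4 \cdot 36\right)^{2} + 6 \cdot 4 \cdot 36\right) - 1462 = \left(3 + 2 \cdot 144^{2} + 6 \cdot 144\right) - 1462 = \left(3 + 2 \cdot 20736 + 864\right) - 1462 = \left(3 + 41472 + 864\right) - 1462 = 42339 - 1462 = 40877$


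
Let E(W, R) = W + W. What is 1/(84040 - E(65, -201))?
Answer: 1/83910 ≈ 1.1918e-5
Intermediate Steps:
E(W, R) = 2*W
1/(84040 - E(65, -201)) = 1/(84040 - 2*65) = 1/(84040 - 1*130) = 1/(84040 - 130) = 1/83910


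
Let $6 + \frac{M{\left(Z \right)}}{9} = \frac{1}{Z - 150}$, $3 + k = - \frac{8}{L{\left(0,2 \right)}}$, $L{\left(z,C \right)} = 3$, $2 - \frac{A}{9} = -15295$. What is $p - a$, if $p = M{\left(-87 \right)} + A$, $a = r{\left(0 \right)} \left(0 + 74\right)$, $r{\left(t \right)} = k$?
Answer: $\frac{32715076}{237} \approx 1.3804 \cdot 10^{5}$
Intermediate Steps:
$A = 137673$ ($A = 18 - -137655 = 18 + 137655 = 137673$)
$k = - \frac{17}{3}$ ($k = -3 - \frac{8}{3} = - \frac{17}{3} \approx -5.6667$)
$r{\left(t \right)} = - \frac{17}{3}$
$M{\left(Z \right)} = -54 + \frac{9}{-150 + Z}$ ($M{\left(Z \right)} = -54 + \frac{9}{Z - 150} = -54 + \frac{9}{-150 + Z}$)
$a = - \frac{1258}{3}$ ($a = - \frac{17 \left(0 + 74\right)}{3} = \left(- \frac{17}{3}\right) 74 = - \frac{1258}{3} \approx -419.33$)
$p = \frac{10871898}{79}$ ($p = \frac{9 \left(901 - -522\right)}{-150 - 87} + 137673 = \frac{9 \left(901 + 522\right)}{-237} + 137673 = 9 \left(- \frac{1}{237}\right) 1423 + 137673 = - \frac{4269}{79} + 137673 = \frac{10871898}{79} \approx 1.3762 \cdot 10^{5}$)
$p - a = \frac{10871898}{79} - - \frac{1258}{3} = \frac{10871898}{79} + \frac{1258}{3} = \frac{32715076}{237}$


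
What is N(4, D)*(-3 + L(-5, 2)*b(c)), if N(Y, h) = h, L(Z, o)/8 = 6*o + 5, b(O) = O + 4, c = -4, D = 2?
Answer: -6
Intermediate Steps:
b(O) = 4 + O
L(Z, o) = 40 + 48*o (L(Z, o) = 8*(6*o + 5) = 8*(5 + 6*o) = 40 + 48*o)
N(4, D)*(-3 + L(-5, 2)*b(c)) = 2*(-3 + (40 + 48*2)*(4 - 4)) = 2*(-3 + (40 + 96)*0) = 2*(-3 + 136*0) = 2*(-3 + 0) = 2*(-3) = -6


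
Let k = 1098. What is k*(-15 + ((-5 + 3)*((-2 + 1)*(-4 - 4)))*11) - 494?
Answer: -210212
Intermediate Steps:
k*(-15 + ((-5 + 3)*((-2 + 1)*(-4 - 4)))*11) - 494 = 1098*(-15 + ((-5 + 3)*((-2 + 1)*(-4 - 4)))*11) - 494 = 1098*(-15 - (-2)*(-8)*11) - 494 = 1098*(-15 - 2*8*11) - 494 = 1098*(-15 - 16*11) - 494 = 1098*(-15 - 176) - 494 = 1098*(-191) - 494 = -209718 - 494 = -210212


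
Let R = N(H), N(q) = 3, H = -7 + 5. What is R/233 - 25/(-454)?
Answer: 7187/105782 ≈ 0.067942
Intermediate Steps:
H = -2
R = 3
R/233 - 25/(-454) = 3/233 - 25/(-454) = 3*(1/233) - 25*(-1/454) = 3/233 + 25/454 = 7187/105782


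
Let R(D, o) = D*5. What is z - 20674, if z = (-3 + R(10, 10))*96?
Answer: -16162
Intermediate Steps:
R(D, o) = 5*D
z = 4512 (z = (-3 + 5*10)*96 = (-3 + 50)*96 = 47*96 = 4512)
z - 20674 = 4512 - 20674 = -16162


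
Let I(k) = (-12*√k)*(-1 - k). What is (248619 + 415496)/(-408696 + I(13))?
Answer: -11309214335/6959668896 - 4648805*√13/6959668896 ≈ -1.6274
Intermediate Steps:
I(k) = -12*√k*(-1 - k)
(248619 + 415496)/(-408696 + I(13)) = (248619 + 415496)/(-408696 + 12*√13*(1 + 13)) = 664115/(-408696 + 12*√13*14) = 664115/(-408696 + 168*√13)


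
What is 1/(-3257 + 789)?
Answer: -1/2468 ≈ -0.00040519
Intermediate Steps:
1/(-3257 + 789) = 1/(-2468) = -1/2468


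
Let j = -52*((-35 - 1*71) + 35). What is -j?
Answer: -3692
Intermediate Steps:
j = 3692 (j = -52*((-35 - 71) + 35) = -52*(-106 + 35) = -52*(-71) = 3692)
-j = -1*3692 = -3692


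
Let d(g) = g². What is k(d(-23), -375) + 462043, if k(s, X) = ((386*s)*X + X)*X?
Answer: 28715383918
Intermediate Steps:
k(s, X) = X*(X + 386*X*s) (k(s, X) = (386*X*s + X)*X = (X + 386*X*s)*X = X*(X + 386*X*s))
k(d(-23), -375) + 462043 = (-375)²*(1 + 386*(-23)²) + 462043 = 140625*(1 + 386*529) + 462043 = 140625*(1 + 204194) + 462043 = 140625*204195 + 462043 = 28714921875 + 462043 = 28715383918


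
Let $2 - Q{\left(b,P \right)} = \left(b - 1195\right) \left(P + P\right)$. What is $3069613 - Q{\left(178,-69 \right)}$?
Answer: $3209957$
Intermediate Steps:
$Q{\left(b,P \right)} = 2 - 2 P \left(-1195 + b\right)$ ($Q{\left(b,P \right)} = 2 - \left(b - 1195\right) \left(P + P\right) = 2 - \left(-1195 + b\right) 2 P = 2 - 2 P \left(-1195 + b\right)$)
$3069613 - Q{\left(178,-69 \right)} = 3069613 - \left(2 + 2390 \left(-69\right) - \left(-138\right) 178\right) = 3069613 - \left(2 - 164910 + 24564\right) = 3069613 - -140344 = 3069613 + 140344 = 3209957$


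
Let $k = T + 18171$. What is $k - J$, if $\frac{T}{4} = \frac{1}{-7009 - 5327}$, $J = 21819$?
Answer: $- \frac{11250433}{3084} \approx -3648.0$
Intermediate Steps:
$T = - \frac{1}{3084}$ ($T = \frac{4}{-7009 - 5327} = \frac{4}{-12336} = 4 \left(- \frac{1}{12336}\right) = - \frac{1}{3084} \approx -0.00032425$)
$k = \frac{56039363}{3084}$ ($k = - \frac{1}{3084} + 18171 = \frac{56039363}{3084} \approx 18171.0$)
$k - J = \frac{56039363}{3084} - 21819 = - \frac{11250433}{3084}$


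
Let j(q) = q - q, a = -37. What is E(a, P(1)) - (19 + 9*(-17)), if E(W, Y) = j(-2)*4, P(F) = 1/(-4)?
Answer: 134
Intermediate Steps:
P(F) = -1/4
j(q) = 0
E(W, Y) = 0 (E(W, Y) = 0*4 = 0)
E(a, P(1)) - (19 + 9*(-17)) = 0 - (19 + 9*(-17)) = 0 - (19 - 153) = 0 - 1*(-134) = 0 + 134 = 134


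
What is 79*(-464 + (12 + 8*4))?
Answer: -33180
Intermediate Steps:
79*(-464 + (12 + 8*4)) = 79*(-464 + (12 + 32)) = 79*(-464 + 44) = 79*(-420) = -33180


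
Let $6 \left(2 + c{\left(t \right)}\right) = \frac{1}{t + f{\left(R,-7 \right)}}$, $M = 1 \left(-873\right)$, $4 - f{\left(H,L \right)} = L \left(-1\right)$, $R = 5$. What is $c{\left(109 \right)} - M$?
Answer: $\frac{553957}{636} \approx 871.0$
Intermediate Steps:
$f{\left(H,L \right)} = 4 + L$ ($f{\left(H,L \right)} = 4 - L \left(-1\right) = 4 - - L = 4 + L$)
$M = -873$
$c{\left(t \right)} = -2 + \frac{1}{6 \left(-3 + t\right)}$ ($c{\left(t \right)} = -2 + \frac{1}{6 \left(t + \left(4 - 7\right)\right)} = -2 + \frac{1}{6 \left(t - 3\right)} = -2 + \frac{1}{6 \left(-3 + t\right)}$)
$c{\left(109 \right)} - M = \frac{37 - 1308}{6 \left(-3 + 109\right)} - -873 = \frac{37 - 1308}{6 \cdot 106} + 873 = \frac{1}{6} \cdot \frac{1}{106} \left(-1271\right) + 873 = - \frac{1271}{636} + 873 = \frac{553957}{636}$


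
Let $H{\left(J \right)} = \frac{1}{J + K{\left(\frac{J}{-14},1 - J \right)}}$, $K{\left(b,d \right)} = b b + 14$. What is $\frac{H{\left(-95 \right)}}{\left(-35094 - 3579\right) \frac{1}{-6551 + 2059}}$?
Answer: $- \frac{880432}{264948723} \approx -0.003323$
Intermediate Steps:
$K{\left(b,d \right)} = 14 + b^{2}$ ($K{\left(b,d \right)} = b^{2} + 14 = 14 + b^{2}$)
$H{\left(J \right)} = \frac{1}{14 + J + \frac{J^{2}}{196}}$ ($H{\left(J \right)} = \frac{1}{J + \left(14 + \left(\frac{J}{-14}\right)^{2}\right)} = \frac{1}{J + \left(14 + \left(J \left(- \frac{1}{14}\right)\right)^{2}\right)} = \frac{1}{J + \left(14 + \left(- \frac{J}{14}\right)^{2}\right)} = \frac{1}{J + \left(14 + \frac{J^{2}}{196}\right)} = \frac{1}{14 + J + \frac{J^{2}}{196}}$)
$\frac{H{\left(-95 \right)}}{\left(-35094 - 3579\right) \frac{1}{-6551 + 2059}} = \frac{196 \frac{1}{2744 + \left(-95\right)^{2} + 196 \left(-95\right)}}{\left(-35094 - 3579\right) \frac{1}{-6551 + 2059}} = \frac{196 \frac{1}{2744 + 9025 - 18620}}{\left(-38673\right) \frac{1}{-4492}} = \frac{196 \frac{1}{-6851}}{\left(-38673\right) \left(- \frac{1}{4492}\right)} = \frac{196 \left(- \frac{1}{6851}\right)}{\frac{38673}{4492}} = \left(- \frac{196}{6851}\right) \frac{4492}{38673} = - \frac{880432}{264948723}$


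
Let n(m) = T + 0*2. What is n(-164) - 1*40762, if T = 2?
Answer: -40760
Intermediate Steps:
n(m) = 2 (n(m) = 2 + 0*2 = 2 + 0 = 2)
n(-164) - 1*40762 = 2 - 1*40762 = 2 - 40762 = -40760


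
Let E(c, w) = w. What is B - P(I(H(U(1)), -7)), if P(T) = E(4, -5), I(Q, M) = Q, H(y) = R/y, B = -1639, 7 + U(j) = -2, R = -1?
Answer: -1634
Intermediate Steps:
U(j) = -9 (U(j) = -7 - 2 = -9)
H(y) = -1/y
P(T) = -5
B - P(I(H(U(1)), -7)) = -1639 - 1*(-5) = -1639 + 5 = -1634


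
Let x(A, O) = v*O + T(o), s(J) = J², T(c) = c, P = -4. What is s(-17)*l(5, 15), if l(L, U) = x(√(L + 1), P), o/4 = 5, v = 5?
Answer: 0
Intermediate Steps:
o = 20 (o = 4*5 = 20)
x(A, O) = 20 + 5*O (x(A, O) = 5*O + 20 = 20 + 5*O)
l(L, U) = 0 (l(L, U) = 20 + 5*(-4) = 20 - 20 = 0)
s(-17)*l(5, 15) = (-17)²*0 = 289*0 = 0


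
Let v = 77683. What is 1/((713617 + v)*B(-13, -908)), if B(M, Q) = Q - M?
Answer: -1/708213500 ≈ -1.4120e-9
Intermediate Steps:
1/((713617 + v)*B(-13, -908)) = 1/((713617 + 77683)*(-908 - 1*(-13))) = 1/(791300*(-908 + 13)) = (1/791300)/(-895) = (1/791300)*(-1/895) = -1/708213500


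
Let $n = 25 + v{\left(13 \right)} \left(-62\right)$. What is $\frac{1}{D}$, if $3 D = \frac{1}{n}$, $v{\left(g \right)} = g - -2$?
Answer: $-2715$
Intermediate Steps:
$v{\left(g \right)} = 2 + g$ ($v{\left(g \right)} = g + 2 = 2 + g$)
$n = -905$ ($n = 25 + \left(2 + 13\right) \left(-62\right) = 25 + 15 \left(-62\right) = 25 - 930 = -905$)
$D = - \frac{1}{2715}$ ($D = \frac{1}{3 \left(-905\right)} = \frac{1}{3} \left(- \frac{1}{905}\right) = - \frac{1}{2715} \approx -0.00036832$)
$\frac{1}{D} = \frac{1}{- \frac{1}{2715}} = -2715$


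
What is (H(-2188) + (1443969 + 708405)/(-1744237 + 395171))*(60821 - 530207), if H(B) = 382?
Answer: -120442297342734/674533 ≈ -1.7856e+8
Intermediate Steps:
(H(-2188) + (1443969 + 708405)/(-1744237 + 395171))*(60821 - 530207) = (382 + (1443969 + 708405)/(-1744237 + 395171))*(60821 - 530207) = (382 + 2152374/(-1349066))*(-469386) = (382 + 2152374*(-1/1349066))*(-469386) = (382 - 1076187/674533)*(-469386) = (256595419/674533)*(-469386) = -120442297342734/674533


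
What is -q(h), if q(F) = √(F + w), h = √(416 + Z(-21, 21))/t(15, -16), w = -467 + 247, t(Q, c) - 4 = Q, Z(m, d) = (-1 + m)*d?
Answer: -√(-79420 + 19*I*√46)/19 ≈ -0.012033 - 14.832*I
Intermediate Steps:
Z(m, d) = d*(-1 + m)
t(Q, c) = 4 + Q
w = -220
h = I*√46/19 (h = √(416 + 21*(-1 - 21))/(4 + 15) = √(416 + 21*(-22))/19 = √(416 - 462)*(1/19) = √(-46)*(1/19) = (I*√46)*(1/19) = I*√46/19 ≈ 0.35696*I)
q(F) = √(-220 + F) (q(F) = √(F - 220) = √(-220 + F))
-q(h) = -√(-220 + I*√46/19)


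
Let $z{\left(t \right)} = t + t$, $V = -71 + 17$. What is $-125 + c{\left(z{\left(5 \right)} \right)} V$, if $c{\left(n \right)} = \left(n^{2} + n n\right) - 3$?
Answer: $-10763$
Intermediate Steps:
$V = -54$
$z{\left(t \right)} = 2 t$
$c{\left(n \right)} = -3 + 2 n^{2}$ ($c{\left(n \right)} = \left(n^{2} + n^{2}\right) - 3 = 2 n^{2} - 3 = -3 + 2 n^{2}$)
$-125 + c{\left(z{\left(5 \right)} \right)} V = -125 + \left(-3 + 2 \left(2 \cdot 5\right)^{2}\right) \left(-54\right) = -125 + \left(-3 + 2 \cdot 10^{2}\right) \left(-54\right) = -125 + \left(-3 + 2 \cdot 100\right) \left(-54\right) = -125 + \left(-3 + 200\right) \left(-54\right) = -125 + 197 \left(-54\right) = -125 - 10638 = -10763$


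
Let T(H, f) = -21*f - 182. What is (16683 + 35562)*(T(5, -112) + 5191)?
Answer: 384575445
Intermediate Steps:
T(H, f) = -182 - 21*f
(16683 + 35562)*(T(5, -112) + 5191) = (16683 + 35562)*((-182 - 21*(-112)) + 5191) = 52245*((-182 + 2352) + 5191) = 52245*(2170 + 5191) = 52245*7361 = 384575445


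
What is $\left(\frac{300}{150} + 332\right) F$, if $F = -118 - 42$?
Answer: $-53440$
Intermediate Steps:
$F = -160$ ($F = -118 - 42 = -160$)
$\left(\frac{300}{150} + 332\right) F = \left(\frac{300}{150} + 332\right) \left(-160\right) = \left(300 \cdot \frac{1}{150} + 332\right) \left(-160\right) = \left(2 + 332\right) \left(-160\right) = 334 \left(-160\right) = -53440$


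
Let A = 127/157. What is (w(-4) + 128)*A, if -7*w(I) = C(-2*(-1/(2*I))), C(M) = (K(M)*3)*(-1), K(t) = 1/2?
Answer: 227965/2198 ≈ 103.71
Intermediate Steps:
K(t) = 1/2
A = 127/157 (A = 127*(1/157) = 127/157 ≈ 0.80892)
C(M) = -3/2 (C(M) = ((1/2)*3)*(-1) = (3/2)*(-1) = -3/2)
w(I) = 3/14 (w(I) = -1/7*(-3/2) = 3/14)
(w(-4) + 128)*A = (3/14 + 128)*(127/157) = (1795/14)*(127/157) = 227965/2198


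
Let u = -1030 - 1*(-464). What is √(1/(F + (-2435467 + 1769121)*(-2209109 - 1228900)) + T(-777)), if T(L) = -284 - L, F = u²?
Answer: √2587382576766918505056069170/2290903865470 ≈ 22.204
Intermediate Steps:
u = -566 (u = -1030 + 464 = -566)
F = 320356 (F = (-566)² = 320356)
√(1/(F + (-2435467 + 1769121)*(-2209109 - 1228900)) + T(-777)) = √(1/(320356 + (-2435467 + 1769121)*(-2209109 - 1228900)) + (-284 - 1*(-777))) = √(1/(320356 - 666346*(-3438009)) + (-284 + 777)) = √(1/(320356 + 2290903545114) + 493) = √(1/2290903865470 + 493) = √(1129415605676711/2290903865470) = √2587382576766918505056069170/2290903865470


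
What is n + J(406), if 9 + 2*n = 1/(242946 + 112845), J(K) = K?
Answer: 142850087/355791 ≈ 401.50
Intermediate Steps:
n = -1601059/355791 (n = -9/2 + 1/(2*(242946 + 112845)) = -9/2 + (½)/355791 = -9/2 + (½)*(1/355791) = -9/2 + 1/711582 = -1601059/355791 ≈ -4.5000)
n + J(406) = -1601059/355791 + 406 = 142850087/355791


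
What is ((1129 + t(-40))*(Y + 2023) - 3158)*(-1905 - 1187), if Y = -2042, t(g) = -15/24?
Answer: 152108621/2 ≈ 7.6054e+7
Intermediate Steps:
t(g) = -5/8 (t(g) = -15*1/24 = -5/8)
((1129 + t(-40))*(Y + 2023) - 3158)*(-1905 - 1187) = ((1129 - 5/8)*(-2042 + 2023) - 3158)*(-1905 - 1187) = ((9027/8)*(-19) - 3158)*(-3092) = (-171513/8 - 3158)*(-3092) = -196777/8*(-3092) = 152108621/2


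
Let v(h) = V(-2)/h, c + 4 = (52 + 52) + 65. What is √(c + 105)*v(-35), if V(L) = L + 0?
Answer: 6*√30/35 ≈ 0.93895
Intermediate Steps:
V(L) = L
c = 165 (c = -4 + ((52 + 52) + 65) = -4 + (104 + 65) = -4 + 169 = 165)
v(h) = -2/h
√(c + 105)*v(-35) = √(165 + 105)*(-2/(-35)) = √270*(-2*(-1/35)) = (3*√30)*(2/35) = 6*√30/35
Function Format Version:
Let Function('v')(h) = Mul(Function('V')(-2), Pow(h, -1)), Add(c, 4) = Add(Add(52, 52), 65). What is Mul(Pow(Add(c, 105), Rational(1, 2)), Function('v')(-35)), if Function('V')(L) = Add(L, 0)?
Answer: Mul(Rational(6, 35), Pow(30, Rational(1, 2))) ≈ 0.93895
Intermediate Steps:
Function('V')(L) = L
c = 165 (c = Add(-4, Add(Add(52, 52), 65)) = Add(-4, Add(104, 65)) = Add(-4, 169) = 165)
Function('v')(h) = Mul(-2, Pow(h, -1))
Mul(Pow(Add(c, 105), Rational(1, 2)), Function('v')(-35)) = Mul(Pow(Add(165, 105), Rational(1, 2)), Mul(-2, Pow(-35, -1))) = Mul(Pow(270, Rational(1, 2)), Mul(-2, Rational(-1, 35))) = Mul(Mul(3, Pow(30, Rational(1, 2))), Rational(2, 35)) = Mul(Rational(6, 35), Pow(30, Rational(1, 2)))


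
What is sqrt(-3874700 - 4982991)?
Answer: I*sqrt(8857691) ≈ 2976.2*I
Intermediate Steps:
sqrt(-3874700 - 4982991) = sqrt(-8857691) = I*sqrt(8857691)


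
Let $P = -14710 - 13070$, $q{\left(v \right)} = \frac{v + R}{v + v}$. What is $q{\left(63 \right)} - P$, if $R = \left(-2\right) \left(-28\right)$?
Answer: $\frac{500057}{18} \approx 27781.0$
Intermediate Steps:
$R = 56$
$q{\left(v \right)} = \frac{56 + v}{2 v}$ ($q{\left(v \right)} = \frac{v + 56}{v + v} = \frac{56 + v}{2 v}$)
$P = -27780$
$q{\left(63 \right)} - P = \frac{56 + 63}{2 \cdot 63} - -27780 = \frac{1}{2} \cdot \frac{1}{63} \cdot 119 + 27780 = \frac{17}{18} + 27780 = \frac{500057}{18}$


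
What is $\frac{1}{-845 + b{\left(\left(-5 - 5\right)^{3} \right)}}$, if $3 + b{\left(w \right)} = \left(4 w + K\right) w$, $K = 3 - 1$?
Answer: $\frac{1}{3997152} \approx 2.5018 \cdot 10^{-7}$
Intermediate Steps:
$K = 2$ ($K = 3 - 1 = 2$)
$b{\left(w \right)} = -3 + w \left(2 + 4 w\right)$ ($b{\left(w \right)} = -3 + \left(4 w + 2\right) w = -3 + \left(2 + 4 w\right) w = -3 + w \left(2 + 4 w\right)$)
$\frac{1}{-845 + b{\left(\left(-5 - 5\right)^{3} \right)}} = \frac{1}{-845 + \left(-3 + 2 \left(-5 - 5\right)^{3} + 4 \left(\left(-5 - 5\right)^{3}\right)^{2}\right)} = \frac{1}{-845 + \left(-3 + 2 \left(-10\right)^{3} + 4 \left(\left(-10\right)^{3}\right)^{2}\right)} = \frac{1}{-845 + \left(-3 + 2 \left(-1000\right) + 4 \left(-1000\right)^{2}\right)} = \frac{1}{-845 - -3997997} = \frac{1}{-845 + 3997997} = \frac{1}{3997152}$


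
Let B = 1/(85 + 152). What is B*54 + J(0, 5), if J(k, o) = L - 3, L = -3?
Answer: -456/79 ≈ -5.7721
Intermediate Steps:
J(k, o) = -6 (J(k, o) = -3 - 3 = -6)
B = 1/237 ≈ 0.0042194
B*54 + J(0, 5) = (1/237)*54 - 6 = 18/79 - 6 = -456/79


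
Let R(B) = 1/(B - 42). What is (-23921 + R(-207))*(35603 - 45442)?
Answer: 58604330870/249 ≈ 2.3536e+8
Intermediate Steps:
R(B) = 1/(-42 + B)
(-23921 + R(-207))*(35603 - 45442) = (-23921 + 1/(-42 - 207))*(35603 - 45442) = (-23921 + 1/(-249))*(-9839) = (-23921 - 1/249)*(-9839) = -5956330/249*(-9839) = 58604330870/249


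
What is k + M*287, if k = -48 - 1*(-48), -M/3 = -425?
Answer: 365925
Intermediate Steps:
M = 1275 (M = -3*(-425) = 1275)
k = 0 (k = -48 + 48 = 0)
k + M*287 = 0 + 1275*287 = 0 + 365925 = 365925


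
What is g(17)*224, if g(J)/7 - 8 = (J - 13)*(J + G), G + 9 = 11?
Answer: 131712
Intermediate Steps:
G = 2 (G = -9 + 11 = 2)
g(J) = 56 + 7*(-13 + J)*(2 + J) (g(J) = 56 + 7*((J - 13)*(J + 2)) = 56 + 7*((-13 + J)*(2 + J)) = 56 + 7*(-13 + J)*(2 + J))
g(17)*224 = (-126 - 77*17 + 7*17**2)*224 = (-126 - 1309 + 7*289)*224 = (-126 - 1309 + 2023)*224 = 588*224 = 131712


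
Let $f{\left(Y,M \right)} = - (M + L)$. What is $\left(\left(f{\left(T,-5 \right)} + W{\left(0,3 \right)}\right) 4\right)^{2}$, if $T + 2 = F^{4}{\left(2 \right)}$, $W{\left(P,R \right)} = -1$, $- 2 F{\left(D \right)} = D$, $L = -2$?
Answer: $576$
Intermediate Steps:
$F{\left(D \right)} = - \frac{D}{2}$
$T = -1$ ($T = -2 + \left(\left(- \frac{1}{2}\right) 2\right)^{4} = -2 + \left(-1\right)^{4} = -2 + 1 = -1$)
$f{\left(Y,M \right)} = 2 - M$ ($f{\left(Y,M \right)} = - (M - 2) = - (-2 + M) = 2 - M$)
$\left(\left(f{\left(T,-5 \right)} + W{\left(0,3 \right)}\right) 4\right)^{2} = \left(\left(\left(2 - -5\right) - 1\right) 4\right)^{2} = \left(\left(\left(2 + 5\right) - 1\right) 4\right)^{2} = \left(\left(7 - 1\right) 4\right)^{2} = \left(6 \cdot 4\right)^{2} = 24^{2} = 576$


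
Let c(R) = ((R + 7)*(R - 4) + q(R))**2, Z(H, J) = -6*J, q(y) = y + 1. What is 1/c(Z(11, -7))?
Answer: 1/3629025 ≈ 2.7556e-7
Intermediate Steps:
q(y) = 1 + y
c(R) = (1 + R + (-4 + R)*(7 + R))**2 (c(R) = ((R + 7)*(R - 4) + (1 + R))**2 = ((7 + R)*(-4 + R) + (1 + R))**2 = ((-4 + R)*(7 + R) + (1 + R))**2 = (1 + R + (-4 + R)*(7 + R))**2)
1/c(Z(11, -7)) = 1/((-27 + (-6*(-7))**2 + 4*(-6*(-7)))**2) = 1/((-27 + 42**2 + 4*42)**2) = 1/((-27 + 1764 + 168)**2) = 1/(1905**2) = 1/3629025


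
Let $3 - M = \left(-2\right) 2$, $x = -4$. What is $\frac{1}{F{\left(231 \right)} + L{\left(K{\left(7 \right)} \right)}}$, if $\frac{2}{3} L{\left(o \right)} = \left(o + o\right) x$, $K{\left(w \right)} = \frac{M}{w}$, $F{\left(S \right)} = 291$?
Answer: $\frac{1}{279} \approx 0.0035842$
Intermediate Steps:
$M = 7$ ($M = 3 - \left(-2\right) 2 = 3 - -4 = 3 + 4 = 7$)
$K{\left(w \right)} = \frac{7}{w}$
$L{\left(o \right)} = - 12 o$ ($L{\left(o \right)} = \frac{3 \left(o + o\right) \left(-4\right)}{2} = \frac{3 \cdot 2 o \left(-4\right)}{2} = \frac{3 \left(- 8 o\right)}{2} = - 12 o$)
$\frac{1}{F{\left(231 \right)} + L{\left(K{\left(7 \right)} \right)}} = \frac{1}{291 - 12 \cdot \frac{7}{7}} = \frac{1}{291 - 12 \cdot 7 \cdot \frac{1}{7}} = \frac{1}{291 - 12} = \frac{1}{279}$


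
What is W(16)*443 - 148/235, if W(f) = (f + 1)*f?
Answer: 28316412/235 ≈ 1.2050e+5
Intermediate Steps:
W(f) = f*(1 + f) (W(f) = (1 + f)*f = f*(1 + f))
W(16)*443 - 148/235 = (16*(1 + 16))*443 - 148/235 = (16*17)*443 - 148*1/235 = 272*443 - 148/235 = 120496 - 148/235 = 28316412/235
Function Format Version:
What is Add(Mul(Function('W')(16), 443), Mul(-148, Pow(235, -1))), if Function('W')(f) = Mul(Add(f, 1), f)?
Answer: Rational(28316412, 235) ≈ 1.2050e+5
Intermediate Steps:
Function('W')(f) = Mul(f, Add(1, f)) (Function('W')(f) = Mul(Add(1, f), f) = Mul(f, Add(1, f)))
Add(Mul(Function('W')(16), 443), Mul(-148, Pow(235, -1))) = Add(Mul(Mul(16, Add(1, 16)), 443), Mul(-148, Pow(235, -1))) = Add(Mul(Mul(16, 17), 443), Mul(-148, Rational(1, 235))) = Add(Mul(272, 443), Rational(-148, 235)) = Add(120496, Rational(-148, 235)) = Rational(28316412, 235)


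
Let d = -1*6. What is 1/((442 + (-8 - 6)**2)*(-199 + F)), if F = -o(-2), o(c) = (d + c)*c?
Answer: -1/137170 ≈ -7.2902e-6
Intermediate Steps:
d = -6
o(c) = c*(-6 + c) (o(c) = (-6 + c)*c = c*(-6 + c))
F = -16 (F = -(-2)*(-6 - 2) = -(-2)*(-8) = -1*16 = -16)
1/((442 + (-8 - 6)**2)*(-199 + F)) = 1/((442 + (-8 - 6)**2)*(-199 - 16)) = 1/((442 + (-14)**2)*(-215)) = 1/((442 + 196)*(-215)) = 1/(638*(-215)) = 1/(-137170) = -1/137170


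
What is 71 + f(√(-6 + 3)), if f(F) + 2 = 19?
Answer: 88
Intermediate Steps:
f(F) = 17 (f(F) = -2 + 19 = 17)
71 + f(√(-6 + 3)) = 71 + 17 = 88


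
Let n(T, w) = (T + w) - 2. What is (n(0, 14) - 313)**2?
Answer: 90601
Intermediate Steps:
n(T, w) = -2 + T + w
(n(0, 14) - 313)**2 = ((-2 + 0 + 14) - 313)**2 = (12 - 313)**2 = (-301)**2 = 90601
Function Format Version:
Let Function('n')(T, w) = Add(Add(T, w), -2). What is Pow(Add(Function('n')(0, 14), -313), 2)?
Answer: 90601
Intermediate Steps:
Function('n')(T, w) = Add(-2, T, w)
Pow(Add(Function('n')(0, 14), -313), 2) = Pow(Add(Add(-2, 0, 14), -313), 2) = Pow(Add(12, -313), 2) = Pow(-301, 2) = 90601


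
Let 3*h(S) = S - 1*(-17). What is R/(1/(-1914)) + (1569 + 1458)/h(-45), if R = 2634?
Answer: -141170409/28 ≈ -5.0418e+6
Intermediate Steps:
h(S) = 17/3 + S/3 (h(S) = (S - 1*(-17))/3 = (S + 17)/3 = (17 + S)/3 = 17/3 + S/3)
R/(1/(-1914)) + (1569 + 1458)/h(-45) = 2634/(1/(-1914)) + (1569 + 1458)/(17/3 + (⅓)*(-45)) = 2634/(-1/1914) + 3027/(17/3 - 15) = 2634*(-1914) + 3027/(-28/3) = -5041476 + 3027*(-3/28) = -5041476 - 9081/28 = -141170409/28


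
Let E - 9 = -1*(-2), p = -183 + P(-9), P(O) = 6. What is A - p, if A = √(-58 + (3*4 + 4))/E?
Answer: 177 + I*√42/11 ≈ 177.0 + 0.58916*I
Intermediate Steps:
p = -177 (p = -183 + 6 = -177)
E = 11 (E = 9 - 1*(-2) = 9 + 2 = 11)
A = I*√42/11 (A = √(-58 + (3*4 + 4))/11 = √(-58 + (12 + 4))*(1/11) = √(-58 + 16)*(1/11) = √(-42)*(1/11) = (I*√42)*(1/11) = I*√42/11 ≈ 0.58916*I)
A - p = I*√42/11 - 1*(-177) = I*√42/11 + 177 = 177 + I*√42/11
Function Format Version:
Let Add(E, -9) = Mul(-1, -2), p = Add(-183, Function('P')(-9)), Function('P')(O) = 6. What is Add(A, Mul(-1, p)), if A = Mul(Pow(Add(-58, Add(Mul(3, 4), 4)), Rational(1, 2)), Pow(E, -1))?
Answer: Add(177, Mul(Rational(1, 11), I, Pow(42, Rational(1, 2)))) ≈ Add(177.00, Mul(0.58916, I))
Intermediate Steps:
p = -177 (p = Add(-183, 6) = -177)
E = 11 (E = Add(9, Mul(-1, -2)) = Add(9, 2) = 11)
A = Mul(Rational(1, 11), I, Pow(42, Rational(1, 2))) (A = Mul(Pow(Add(-58, Add(Mul(3, 4), 4)), Rational(1, 2)), Pow(11, -1)) = Mul(Pow(Add(-58, Add(12, 4)), Rational(1, 2)), Rational(1, 11)) = Mul(Pow(Add(-58, 16), Rational(1, 2)), Rational(1, 11)) = Mul(Pow(-42, Rational(1, 2)), Rational(1, 11)) = Mul(Mul(I, Pow(42, Rational(1, 2))), Rational(1, 11)) = Mul(Rational(1, 11), I, Pow(42, Rational(1, 2))) ≈ Mul(0.58916, I))
Add(A, Mul(-1, p)) = Add(Mul(Rational(1, 11), I, Pow(42, Rational(1, 2))), Mul(-1, -177)) = Add(Mul(Rational(1, 11), I, Pow(42, Rational(1, 2))), 177) = Add(177, Mul(Rational(1, 11), I, Pow(42, Rational(1, 2))))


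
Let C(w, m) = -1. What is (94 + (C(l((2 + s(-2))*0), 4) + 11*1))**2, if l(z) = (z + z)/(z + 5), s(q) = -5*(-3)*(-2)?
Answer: 10816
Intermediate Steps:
s(q) = -30 (s(q) = 15*(-2) = -30)
l(z) = 2*z/(5 + z) (l(z) = (2*z)/(5 + z) = 2*z/(5 + z))
(94 + (C(l((2 + s(-2))*0), 4) + 11*1))**2 = (94 + (-1 + 11*1))**2 = (94 + (-1 + 11))**2 = (94 + 10)**2 = 104**2 = 10816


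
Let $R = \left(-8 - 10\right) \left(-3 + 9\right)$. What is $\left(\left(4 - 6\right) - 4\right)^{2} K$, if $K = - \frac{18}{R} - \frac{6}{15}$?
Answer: $- \frac{42}{5} \approx -8.4$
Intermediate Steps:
$R = -108$ ($R = \left(-18\right) 6 = -108$)
$K = - \frac{7}{30}$ ($K = - \frac{18}{-108} - \frac{6}{15} = \left(-18\right) \left(- \frac{1}{108}\right) - \frac{2}{5} = \frac{1}{6} - \frac{2}{5} = - \frac{7}{30} \approx -0.23333$)
$\left(\left(4 - 6\right) - 4\right)^{2} K = \left(\left(4 - 6\right) - 4\right)^{2} \left(- \frac{7}{30}\right) = \left(-2 - 4\right)^{2} \left(- \frac{7}{30}\right) = \left(-6\right)^{2} \left(- \frac{7}{30}\right) = 36 \left(- \frac{7}{30}\right) = - \frac{42}{5}$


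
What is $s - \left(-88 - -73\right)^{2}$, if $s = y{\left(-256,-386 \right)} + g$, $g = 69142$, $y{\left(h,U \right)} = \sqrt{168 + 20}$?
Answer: $68917 + 2 \sqrt{47} \approx 68931.0$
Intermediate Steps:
$y{\left(h,U \right)} = 2 \sqrt{47}$ ($y{\left(h,U \right)} = \sqrt{188} = 2 \sqrt{47}$)
$s = 69142 + 2 \sqrt{47}$ ($s = 2 \sqrt{47} + 69142 = 69142 + 2 \sqrt{47} \approx 69156.0$)
$s - \left(-88 - -73\right)^{2} = \left(69142 + 2 \sqrt{47}\right) - \left(-88 - -73\right)^{2} = \left(69142 + 2 \sqrt{47}\right) - \left(-88 + \left(-34 + 107\right)\right)^{2} = \left(69142 + 2 \sqrt{47}\right) - \left(-88 + 73\right)^{2} = \left(69142 + 2 \sqrt{47}\right) - \left(-15\right)^{2} = \left(69142 + 2 \sqrt{47}\right) - 225 = 68917 + 2 \sqrt{47}$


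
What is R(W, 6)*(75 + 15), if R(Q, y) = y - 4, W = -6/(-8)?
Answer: 180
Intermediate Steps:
W = ¾ (W = -6*(-⅛) = ¾ ≈ 0.75000)
R(Q, y) = -4 + y
R(W, 6)*(75 + 15) = (-4 + 6)*(75 + 15) = 2*90 = 180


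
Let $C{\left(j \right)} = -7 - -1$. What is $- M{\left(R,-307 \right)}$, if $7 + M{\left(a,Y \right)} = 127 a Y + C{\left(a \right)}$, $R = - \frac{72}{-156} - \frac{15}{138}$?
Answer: $\frac{8234453}{598} \approx 13770.0$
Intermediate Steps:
$C{\left(j \right)} = -6$ ($C{\left(j \right)} = -7 + 1 = -6$)
$R = \frac{211}{598}$ ($R = \left(-72\right) \left(- \frac{1}{156}\right) - \frac{5}{46} = \frac{6}{13} - \frac{5}{46} = \frac{211}{598} \approx 0.35284$)
$M{\left(a,Y \right)} = -13 + 127 Y a$ ($M{\left(a,Y \right)} = -7 + \left(127 a Y - 6\right) = -7 + \left(127 Y a - 6\right) = -7 + \left(-6 + 127 Y a\right) = -13 + 127 Y a$)
$- M{\left(R,-307 \right)} = - (-13 + 127 \left(-307\right) \frac{211}{598}) = - (-13 - \frac{8226679}{598}) = \left(-1\right) \left(- \frac{8234453}{598}\right) = \frac{8234453}{598}$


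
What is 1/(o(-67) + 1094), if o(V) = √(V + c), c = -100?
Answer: 1094/1197003 - I*√167/1197003 ≈ 0.00091395 - 1.0796e-5*I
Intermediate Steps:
o(V) = √(-100 + V) (o(V) = √(V - 100) = √(-100 + V))
1/(o(-67) + 1094) = 1/(√(-100 - 67) + 1094) = 1/(√(-167) + 1094) = 1/(I*√167 + 1094) = 1/(1094 + I*√167)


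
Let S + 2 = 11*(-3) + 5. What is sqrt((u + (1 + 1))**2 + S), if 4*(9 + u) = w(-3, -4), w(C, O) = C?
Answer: sqrt(481)/4 ≈ 5.4829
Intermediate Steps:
u = -39/4 (u = -9 + (1/4)*(-3) = -9 - 3/4 = -39/4 ≈ -9.7500)
S = -30 (S = -2 + (11*(-3) + 5) = -2 + (-33 + 5) = -2 - 28 = -30)
sqrt((u + (1 + 1))**2 + S) = sqrt((-39/4 + (1 + 1))**2 - 30) = sqrt((-39/4 + 2)**2 - 30) = sqrt((-31/4)**2 - 30) = sqrt(961/16 - 30) = sqrt(481/16) = sqrt(481)/4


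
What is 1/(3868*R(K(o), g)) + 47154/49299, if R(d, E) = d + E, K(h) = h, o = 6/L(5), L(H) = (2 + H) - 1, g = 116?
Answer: 7113291641/7436852748 ≈ 0.95649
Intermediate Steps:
L(H) = 1 + H
o = 1 (o = 6/(1 + 5) = 6/6 = 6*(⅙) = 1)
R(d, E) = E + d
1/(3868*R(K(o), g)) + 47154/49299 = 1/(3868*(116 + 1)) + 47154/49299 = (1/3868)/117 + 47154*(1/49299) = (1/3868)*(1/117) + 15718/16433 = 1/452556 + 15718/16433 = 7113291641/7436852748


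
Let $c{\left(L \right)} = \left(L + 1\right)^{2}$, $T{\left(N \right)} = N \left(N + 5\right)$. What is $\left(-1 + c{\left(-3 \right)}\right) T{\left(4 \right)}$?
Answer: $108$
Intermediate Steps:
$T{\left(N \right)} = N \left(5 + N\right)$
$c{\left(L \right)} = \left(1 + L\right)^{2}$
$\left(-1 + c{\left(-3 \right)}\right) T{\left(4 \right)} = \left(-1 + \left(1 - 3\right)^{2}\right) 4 \left(5 + 4\right) = \left(-1 + \left(-2\right)^{2}\right) 4 \cdot 9 = \left(-1 + 4\right) 36 = 3 \cdot 36 = 108$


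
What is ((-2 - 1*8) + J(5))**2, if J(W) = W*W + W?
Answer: 400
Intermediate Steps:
J(W) = W + W**2 (J(W) = W**2 + W = W + W**2)
((-2 - 1*8) + J(5))**2 = ((-2 - 1*8) + 5*(1 + 5))**2 = ((-2 - 8) + 5*6)**2 = (-10 + 30)**2 = 20**2 = 400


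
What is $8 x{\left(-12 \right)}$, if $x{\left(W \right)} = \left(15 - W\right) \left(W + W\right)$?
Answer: $-5184$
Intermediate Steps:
$x{\left(W \right)} = 2 W \left(15 - W\right)$ ($x{\left(W \right)} = \left(15 - W\right) 2 W = 2 W \left(15 - W\right)$)
$8 x{\left(-12 \right)} = 8 \cdot 2 \left(-12\right) \left(15 - -12\right) = 8 \cdot 2 \left(-12\right) \left(15 + 12\right) = 8 \cdot 2 \left(-12\right) 27 = 8 \left(-648\right) = -5184$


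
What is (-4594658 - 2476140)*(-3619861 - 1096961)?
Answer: 33351695563956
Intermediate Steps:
(-4594658 - 2476140)*(-3619861 - 1096961) = -7070798*(-4716822) = 33351695563956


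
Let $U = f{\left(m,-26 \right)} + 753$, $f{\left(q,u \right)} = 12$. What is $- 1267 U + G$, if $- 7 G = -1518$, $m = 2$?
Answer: $- \frac{6783267}{7} \approx -9.6904 \cdot 10^{5}$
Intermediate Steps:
$G = \frac{1518}{7}$ ($G = \left(- \frac{1}{7}\right) \left(-1518\right) = \frac{1518}{7} \approx 216.86$)
$U = 765$ ($U = 12 + 753 = 765$)
$- 1267 U + G = \left(-1267\right) 765 + \frac{1518}{7} = -969255 + \frac{1518}{7} = - \frac{6783267}{7}$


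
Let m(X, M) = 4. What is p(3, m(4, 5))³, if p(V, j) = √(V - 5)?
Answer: -2*I*√2 ≈ -2.8284*I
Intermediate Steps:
p(V, j) = √(-5 + V)
p(3, m(4, 5))³ = (√(-5 + 3))³ = (√(-2))³ = (I*√2)³ = -2*I*√2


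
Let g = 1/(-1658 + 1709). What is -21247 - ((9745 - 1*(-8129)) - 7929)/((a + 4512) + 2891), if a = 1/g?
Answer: -158385083/7454 ≈ -21248.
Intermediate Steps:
g = 1/51 ≈ 0.019608
a = 51 (a = 1/(1/51) = 51)
-21247 - ((9745 - 1*(-8129)) - 7929)/((a + 4512) + 2891) = -21247 - ((9745 - 1*(-8129)) - 7929)/((51 + 4512) + 2891) = -21247 - ((9745 + 8129) - 7929)/(4563 + 2891) = -21247 - (17874 - 7929)/7454 = -21247 - 9945/7454 = -158385083/7454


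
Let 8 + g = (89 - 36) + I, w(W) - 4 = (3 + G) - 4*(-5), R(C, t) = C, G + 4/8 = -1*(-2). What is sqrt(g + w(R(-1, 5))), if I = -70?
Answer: sqrt(14)/2 ≈ 1.8708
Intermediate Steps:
G = 3/2 (G = -1/2 - 1*(-2) = -1/2 + 2 = 3/2 ≈ 1.5000)
w(W) = 57/2 (w(W) = 4 + ((3 + 3/2) - 4*(-5)) = 4 + (9/2 + 20) = 4 + 49/2 = 57/2)
g = -25 (g = -8 + ((89 - 36) - 70) = -8 + (53 - 70) = -8 - 17 = -25)
sqrt(g + w(R(-1, 5))) = sqrt(-25 + 57/2) = sqrt(7/2) = sqrt(14)/2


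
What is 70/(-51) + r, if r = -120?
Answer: -6190/51 ≈ -121.37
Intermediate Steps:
70/(-51) + r = 70/(-51) - 120 = -1/51*70 - 120 = -70/51 - 120 = -6190/51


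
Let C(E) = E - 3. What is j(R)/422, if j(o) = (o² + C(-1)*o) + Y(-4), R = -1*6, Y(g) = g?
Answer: 28/211 ≈ 0.13270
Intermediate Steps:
C(E) = -3 + E
R = -6
j(o) = -4 + o² - 4*o (j(o) = (o² + (-3 - 1)*o) - 4 = (o² - 4*o) - 4 = -4 + o² - 4*o)
j(R)/422 = (-4 + (-6)² - 4*(-6))/422 = (-4 + 36 + 24)*(1/422) = 56*(1/422) = 28/211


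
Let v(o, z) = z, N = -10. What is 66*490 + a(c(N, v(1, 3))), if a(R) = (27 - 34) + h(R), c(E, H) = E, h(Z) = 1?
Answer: 32334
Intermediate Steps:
a(R) = -6 (a(R) = (27 - 34) + 1 = -7 + 1 = -6)
66*490 + a(c(N, v(1, 3))) = 66*490 - 6 = 32340 - 6 = 32334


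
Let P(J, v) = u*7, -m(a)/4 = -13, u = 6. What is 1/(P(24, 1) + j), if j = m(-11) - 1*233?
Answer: -1/139 ≈ -0.0071942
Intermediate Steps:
m(a) = 52 (m(a) = -4*(-13) = 52)
P(J, v) = 42 (P(J, v) = 6*7 = 42)
j = -181 (j = 52 - 1*233 = 52 - 233 = -181)
1/(P(24, 1) + j) = 1/(42 - 181) = 1/(-139) = -1/139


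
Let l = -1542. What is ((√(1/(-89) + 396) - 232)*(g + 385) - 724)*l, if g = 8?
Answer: 141709800 - 606006*√3136627/89 ≈ 1.2965e+8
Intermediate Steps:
((√(1/(-89) + 396) - 232)*(g + 385) - 724)*l = ((√(1/(-89) + 396) - 232)*(8 + 385) - 724)*(-1542) = ((√(-1/89 + 396) - 232)*393 - 724)*(-1542) = ((√(35243/89) - 232)*393 - 724)*(-1542) = ((√3136627/89 - 232)*393 - 724)*(-1542) = ((-232 + √3136627/89)*393 - 724)*(-1542) = ((-91176 + 393*√3136627/89) - 724)*(-1542) = (-91900 + 393*√3136627/89)*(-1542) = 141709800 - 606006*√3136627/89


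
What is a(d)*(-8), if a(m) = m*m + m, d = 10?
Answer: -880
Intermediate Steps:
a(m) = m + m² (a(m) = m² + m = m + m²)
a(d)*(-8) = (10*(1 + 10))*(-8) = (10*11)*(-8) = 110*(-8) = -880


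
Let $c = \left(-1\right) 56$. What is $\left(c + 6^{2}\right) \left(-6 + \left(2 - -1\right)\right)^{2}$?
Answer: $-180$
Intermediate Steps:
$c = -56$
$\left(c + 6^{2}\right) \left(-6 + \left(2 - -1\right)\right)^{2} = \left(-56 + 6^{2}\right) \left(-6 + \left(2 - -1\right)\right)^{2} = \left(-56 + 36\right) \left(-6 + \left(2 + 1\right)\right)^{2} = - 20 \left(-6 + 3\right)^{2} = - 20 \left(-3\right)^{2} = \left(-20\right) 9 = -180$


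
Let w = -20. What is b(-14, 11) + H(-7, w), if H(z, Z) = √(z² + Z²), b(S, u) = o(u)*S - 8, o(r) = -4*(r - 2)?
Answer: 496 + √449 ≈ 517.19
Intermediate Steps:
o(r) = 8 - 4*r (o(r) = -4*(-2 + r) = 8 - 4*r)
b(S, u) = -8 + S*(8 - 4*u) (b(S, u) = (8 - 4*u)*S - 8 = S*(8 - 4*u) - 8 = -8 + S*(8 - 4*u))
H(z, Z) = √(Z² + z²)
b(-14, 11) + H(-7, w) = (-8 - 4*(-14)*(-2 + 11)) + √((-20)² + (-7)²) = (-8 - 4*(-14)*9) + √(400 + 49) = (-8 + 504) + √449 = 496 + √449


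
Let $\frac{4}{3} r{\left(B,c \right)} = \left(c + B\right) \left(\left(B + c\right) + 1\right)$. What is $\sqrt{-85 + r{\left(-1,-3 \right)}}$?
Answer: $2 i \sqrt{19} \approx 8.7178 i$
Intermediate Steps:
$r{\left(B,c \right)} = \frac{3 \left(B + c\right) \left(1 + B + c\right)}{4}$ ($r{\left(B,c \right)} = \frac{3 \left(c + B\right) \left(\left(B + c\right) + 1\right)}{4} = \frac{3 \left(B + c\right) \left(1 + B + c\right)}{4}$)
$\sqrt{-85 + r{\left(-1,-3 \right)}} = \sqrt{-85 + \left(\frac{3}{4} \left(-1\right) + \frac{3}{4} \left(-3\right) + \frac{3 \left(-1\right)^{2}}{4} + \frac{3 \left(-3\right)^{2}}{4} + \frac{3}{2} \left(-1\right) \left(-3\right)\right)} = \sqrt{-85 + \left(- \frac{3}{4} - \frac{9}{4} + \frac{3}{4} \cdot 1 + \frac{3}{4} \cdot 9 + \frac{9}{2}\right)} = \sqrt{-85 + \left(- \frac{3}{4} - \frac{9}{4} + \frac{3}{4} + \frac{27}{4} + \frac{9}{2}\right)} = \sqrt{-85 + 9} = \sqrt{-76} = 2 i \sqrt{19}$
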